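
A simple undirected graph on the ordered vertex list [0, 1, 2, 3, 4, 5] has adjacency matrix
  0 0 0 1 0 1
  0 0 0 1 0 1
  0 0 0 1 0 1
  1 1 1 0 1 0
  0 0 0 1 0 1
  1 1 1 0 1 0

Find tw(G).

2

A width-2 tree decomposition is:
Bags: B1 = {3, 4, 5}  B2 = {0, 3, 5}  B3 = {2, 3, 5}  B4 = {1, 3, 5}
Tree: B1–B2, B2–B3, B3–B4
The largest bag has 3 vertices, giving width 2; this decomposition certifies tw(G) ≤ 2. The edges 5–4–3–0–5 form a cycle, so G is not a tree and its treewidth is at least 2. Therefore the treewidth is 2.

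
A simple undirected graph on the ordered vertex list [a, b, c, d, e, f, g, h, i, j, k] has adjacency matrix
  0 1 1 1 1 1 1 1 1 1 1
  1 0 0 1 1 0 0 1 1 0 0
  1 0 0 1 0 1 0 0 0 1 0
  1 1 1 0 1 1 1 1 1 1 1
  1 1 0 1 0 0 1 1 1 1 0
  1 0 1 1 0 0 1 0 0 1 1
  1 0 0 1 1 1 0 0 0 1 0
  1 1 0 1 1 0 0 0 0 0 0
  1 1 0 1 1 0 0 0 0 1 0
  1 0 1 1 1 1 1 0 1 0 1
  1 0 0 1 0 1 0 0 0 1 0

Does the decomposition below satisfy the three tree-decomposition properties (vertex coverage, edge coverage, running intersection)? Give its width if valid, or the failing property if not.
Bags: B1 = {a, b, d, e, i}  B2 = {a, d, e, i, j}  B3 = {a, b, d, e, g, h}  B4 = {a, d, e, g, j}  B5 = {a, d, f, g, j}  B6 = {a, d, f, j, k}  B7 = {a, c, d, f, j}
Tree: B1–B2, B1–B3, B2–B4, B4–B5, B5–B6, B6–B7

No — bags containing vertex g are not connected in the tree.

A tree decomposition must satisfy three properties: every vertex lies in some bag; for every edge, both endpoints lie together in some bag; and for every vertex, the bags containing it form a connected subtree. Here bags containing vertex g are not connected in the tree, so the decomposition is invalid.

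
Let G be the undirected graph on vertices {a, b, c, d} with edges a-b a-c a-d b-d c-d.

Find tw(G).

A width-2 tree decomposition is:
Bags: B1 = {a, b, d}  B2 = {a, c, d}
Tree: B1–B2
Every bag has size at most 3, so the width is 3 − 1 = 2 and tw(G) ≤ 2. On the other hand G contains the 3-clique {a, c, d}. A clique must lie in a single bag of any decomposition, so no decomposition can have width below 2. The upper and lower bounds meet at 2, so that is the treewidth.

2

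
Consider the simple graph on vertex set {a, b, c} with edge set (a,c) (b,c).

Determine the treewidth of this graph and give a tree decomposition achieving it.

Treewidth 1.
Bags: B1 = {b, c}  B2 = {a, c}
Tree: B1–B2

The largest bag has 2 vertices, giving width 1; this decomposition certifies tw(G) ≤ 1. Any graph with an edge has treewidth ≥ 1, and G has the edge b–c. Combining the bounds, tw(G) = 1.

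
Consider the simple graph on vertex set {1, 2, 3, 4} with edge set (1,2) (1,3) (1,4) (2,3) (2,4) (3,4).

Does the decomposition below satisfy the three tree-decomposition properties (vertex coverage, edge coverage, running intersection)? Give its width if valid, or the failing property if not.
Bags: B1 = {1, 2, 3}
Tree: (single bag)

No — vertex 4 appears in no bag.

A tree decomposition must satisfy three properties: every vertex lies in some bag; for every edge, both endpoints lie together in some bag; and for every vertex, the bags containing it form a connected subtree. Here vertex 4 appears in no bag, so the decomposition is invalid.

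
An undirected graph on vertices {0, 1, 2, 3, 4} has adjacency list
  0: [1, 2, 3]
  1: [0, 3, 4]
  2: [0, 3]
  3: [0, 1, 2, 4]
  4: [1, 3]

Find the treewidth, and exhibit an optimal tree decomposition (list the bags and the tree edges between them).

Treewidth 2.
Bags: B1 = {0, 2, 3}  B2 = {0, 1, 3}  B3 = {1, 3, 4}
Tree: B1–B2, B2–B3

The largest bag has 3 vertices, giving width 2; this decomposition certifies tw(G) ≤ 2. On the other hand G contains the 3-clique {0, 1, 3}. A clique must lie in a single bag of any decomposition, so no decomposition can have width below 2. Combining the bounds, tw(G) = 2.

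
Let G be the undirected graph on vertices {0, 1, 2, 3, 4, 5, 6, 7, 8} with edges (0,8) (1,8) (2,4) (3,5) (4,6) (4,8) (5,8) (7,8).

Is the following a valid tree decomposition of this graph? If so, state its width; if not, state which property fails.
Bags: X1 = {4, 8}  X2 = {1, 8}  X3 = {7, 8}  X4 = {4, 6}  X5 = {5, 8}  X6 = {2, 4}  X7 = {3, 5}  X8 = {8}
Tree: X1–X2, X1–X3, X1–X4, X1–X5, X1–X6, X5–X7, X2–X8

A tree decomposition must satisfy three properties: every vertex lies in some bag; for every edge, both endpoints lie together in some bag; and for every vertex, the bags containing it form a connected subtree. Here vertex 0 appears in no bag, so the decomposition is invalid.

No — vertex 0 appears in no bag.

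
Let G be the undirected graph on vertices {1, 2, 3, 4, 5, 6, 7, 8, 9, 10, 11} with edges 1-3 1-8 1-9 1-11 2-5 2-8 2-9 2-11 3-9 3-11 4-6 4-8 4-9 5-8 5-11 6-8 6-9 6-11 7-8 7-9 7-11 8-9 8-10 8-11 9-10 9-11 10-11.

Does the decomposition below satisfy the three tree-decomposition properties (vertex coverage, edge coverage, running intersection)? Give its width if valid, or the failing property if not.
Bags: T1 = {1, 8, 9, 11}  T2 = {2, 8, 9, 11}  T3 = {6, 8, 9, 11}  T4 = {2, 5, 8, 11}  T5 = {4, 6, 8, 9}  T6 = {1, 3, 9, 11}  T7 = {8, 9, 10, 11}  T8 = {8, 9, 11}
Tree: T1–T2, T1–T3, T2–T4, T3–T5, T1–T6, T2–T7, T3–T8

A tree decomposition must satisfy three properties: every vertex lies in some bag; for every edge, both endpoints lie together in some bag; and for every vertex, the bags containing it form a connected subtree. Here vertex 7 appears in no bag, so the decomposition is invalid.

No — vertex 7 appears in no bag.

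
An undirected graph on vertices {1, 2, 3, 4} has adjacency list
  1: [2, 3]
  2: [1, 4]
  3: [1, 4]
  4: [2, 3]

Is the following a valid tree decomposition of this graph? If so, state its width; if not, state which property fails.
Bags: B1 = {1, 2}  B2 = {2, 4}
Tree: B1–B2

A tree decomposition must satisfy three properties: every vertex lies in some bag; for every edge, both endpoints lie together in some bag; and for every vertex, the bags containing it form a connected subtree. Here vertex 3 appears in no bag, so the decomposition is invalid.

No — vertex 3 appears in no bag.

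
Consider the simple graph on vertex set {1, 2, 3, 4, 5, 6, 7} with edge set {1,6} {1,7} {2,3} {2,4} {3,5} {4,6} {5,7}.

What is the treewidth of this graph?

A width-2 tree decomposition is:
Bags: B1 = {3, 5, 7}  B2 = {2, 3, 7}  B3 = {2, 4, 7}  B4 = {4, 6, 7}  B5 = {1, 6, 7}
Tree: B1–B2, B2–B3, B3–B4, B4–B5
The largest bag has 3 vertices, giving width 2; this decomposition certifies tw(G) ≤ 2. For the lower bound, G contains the cycle 7–5–3–2–4–6–1–7, so G is not a forest; only forests have treewidth ≤ 1, hence tw(G) ≥ 2. The upper and lower bounds meet at 2, so that is the treewidth.

2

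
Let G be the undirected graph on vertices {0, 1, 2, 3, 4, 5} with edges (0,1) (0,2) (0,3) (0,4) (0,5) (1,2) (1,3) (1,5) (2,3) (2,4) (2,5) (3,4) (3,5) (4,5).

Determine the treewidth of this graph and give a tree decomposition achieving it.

Each bag holds 5 vertices, so the decomposition has width 4, which upper-bounds the treewidth. On the other hand G contains the 5-clique {0, 1, 2, 3, 5}. A clique must lie in a single bag of any decomposition, so no decomposition can have width below 4. Therefore the treewidth is 4.

Treewidth 4.
One such decomposition:
Bags: B1 = {0, 2, 3, 4, 5}  B2 = {0, 1, 2, 3, 5}
Tree: B1–B2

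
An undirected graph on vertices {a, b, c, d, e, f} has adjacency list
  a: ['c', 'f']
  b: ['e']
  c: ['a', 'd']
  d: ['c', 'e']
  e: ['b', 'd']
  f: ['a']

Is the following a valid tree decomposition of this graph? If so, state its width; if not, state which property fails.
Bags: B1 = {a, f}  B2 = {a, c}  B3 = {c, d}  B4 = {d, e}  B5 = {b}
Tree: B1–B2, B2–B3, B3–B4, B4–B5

A tree decomposition must satisfy three properties: every vertex lies in some bag; for every edge, both endpoints lie together in some bag; and for every vertex, the bags containing it form a connected subtree. Here edge (e,b) lies in no bag, so the decomposition is invalid.

No — edge (e,b) lies in no bag.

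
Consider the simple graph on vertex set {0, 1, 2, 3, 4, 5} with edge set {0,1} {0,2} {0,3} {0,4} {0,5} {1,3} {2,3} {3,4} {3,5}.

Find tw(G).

2

A width-2 tree decomposition is:
Bags: B1 = {0, 1, 3}  B2 = {0, 3, 5}  B3 = {0, 3, 4}  B4 = {0, 2, 3}
Tree: B1–B2, B1–B3, B1–B4
The largest bag has 3 vertices, giving width 2; this decomposition certifies tw(G) ≤ 2. For the lower bound, the 3 vertices {0, 1, 3} are pairwise adjacent, and any tree decomposition puts a clique entirely inside one bag — forcing width ≥ 2. Hence tw(G) = 2 exactly.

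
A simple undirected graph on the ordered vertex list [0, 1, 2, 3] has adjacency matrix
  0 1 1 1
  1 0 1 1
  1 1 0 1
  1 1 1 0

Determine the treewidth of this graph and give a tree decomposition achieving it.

A single bag containing all 4 vertices is trivially a valid decomposition of width 3. For the lower bound, the 4 vertices {0, 1, 2, 3} are pairwise adjacent, and any tree decomposition puts a clique entirely inside one bag — forcing width ≥ 3. Combining the bounds, tw(G) = 3.

Treewidth 3.
One optimal decomposition is:
Bags: B1 = {0, 1, 2, 3}
Tree: (single bag)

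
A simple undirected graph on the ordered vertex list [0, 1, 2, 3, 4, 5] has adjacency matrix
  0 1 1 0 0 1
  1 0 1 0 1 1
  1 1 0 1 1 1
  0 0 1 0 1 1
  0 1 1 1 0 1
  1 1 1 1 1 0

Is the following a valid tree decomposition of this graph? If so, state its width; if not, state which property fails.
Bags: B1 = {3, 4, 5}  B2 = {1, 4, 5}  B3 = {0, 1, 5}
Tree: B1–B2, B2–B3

No — vertex 2 appears in no bag.

A tree decomposition must satisfy three properties: every vertex lies in some bag; for every edge, both endpoints lie together in some bag; and for every vertex, the bags containing it form a connected subtree. Here vertex 2 appears in no bag, so the decomposition is invalid.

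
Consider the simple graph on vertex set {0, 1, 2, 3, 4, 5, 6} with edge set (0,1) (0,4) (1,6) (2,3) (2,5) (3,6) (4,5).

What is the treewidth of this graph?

2

A width-2 tree decomposition is:
Bags: B1 = {1, 3, 6}  B2 = {0, 1, 3}  B3 = {0, 3, 4}  B4 = {3, 4, 5}  B5 = {2, 3, 5}
Tree: B1–B2, B2–B3, B3–B4, B4–B5
Each bag holds 3 vertices, so the decomposition has width 2, which upper-bounds the treewidth. For the lower bound, G contains the cycle 3–6–1–0–4–5–2–3, so G is not a forest; only forests have treewidth ≤ 1, hence tw(G) ≥ 2. The upper and lower bounds meet at 2, so that is the treewidth.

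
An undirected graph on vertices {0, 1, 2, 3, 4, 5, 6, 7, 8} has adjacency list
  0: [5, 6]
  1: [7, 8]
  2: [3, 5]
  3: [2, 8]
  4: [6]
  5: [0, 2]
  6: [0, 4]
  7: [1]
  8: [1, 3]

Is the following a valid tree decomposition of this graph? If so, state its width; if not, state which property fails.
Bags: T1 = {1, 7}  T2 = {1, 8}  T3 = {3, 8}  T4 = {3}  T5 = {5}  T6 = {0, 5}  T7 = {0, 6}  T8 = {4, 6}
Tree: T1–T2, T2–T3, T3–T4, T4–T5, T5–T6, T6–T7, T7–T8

No — vertex 2 appears in no bag.

A tree decomposition must satisfy three properties: every vertex lies in some bag; for every edge, both endpoints lie together in some bag; and for every vertex, the bags containing it form a connected subtree. Here vertex 2 appears in no bag, so the decomposition is invalid.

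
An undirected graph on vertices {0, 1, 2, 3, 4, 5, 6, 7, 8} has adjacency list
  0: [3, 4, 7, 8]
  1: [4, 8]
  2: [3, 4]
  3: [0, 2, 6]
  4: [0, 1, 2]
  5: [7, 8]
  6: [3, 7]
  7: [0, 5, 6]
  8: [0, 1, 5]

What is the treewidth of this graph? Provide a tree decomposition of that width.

The largest bag has 4 vertices, giving width 3; this decomposition certifies tw(G) ≤ 3. For the lower bound: the 4 vertex sets {2,3,6}, {7}, {0}, {1,4,5,8} are disjoint, each induces a connected subgraph, and every pair is joined by at least one edge of G. Contracting each set to a single vertex therefore yields K_{4} as a minor, and since treewidth is minor-monotone, tw(G) ≥ tw(K_{4}) = 3. Therefore the treewidth is 3.

Treewidth 3.
One optimal decomposition is:
Bags: B1 = {2, 3, 6, 7}  B2 = {0, 2, 3, 7}  B3 = {0, 2, 4, 7}  B4 = {0, 4, 5, 7}  B5 = {0, 4, 5, 8}  B6 = {1, 4, 5, 8}
Tree: B1–B2, B2–B3, B3–B4, B4–B5, B5–B6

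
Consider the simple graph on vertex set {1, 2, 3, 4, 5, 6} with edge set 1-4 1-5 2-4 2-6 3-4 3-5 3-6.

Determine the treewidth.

2

A width-2 tree decomposition is:
Bags: B1 = {1, 3, 5}  B2 = {1, 3, 4}  B3 = {3, 4, 6}  B4 = {2, 4, 6}
Tree: B1–B2, B2–B3, B3–B4
Each bag holds 3 vertices, so the decomposition has width 2, which upper-bounds the treewidth. The edges 5–1–4–3–5 form a cycle, so G is not a tree and its treewidth is at least 2. Hence tw(G) = 2 exactly.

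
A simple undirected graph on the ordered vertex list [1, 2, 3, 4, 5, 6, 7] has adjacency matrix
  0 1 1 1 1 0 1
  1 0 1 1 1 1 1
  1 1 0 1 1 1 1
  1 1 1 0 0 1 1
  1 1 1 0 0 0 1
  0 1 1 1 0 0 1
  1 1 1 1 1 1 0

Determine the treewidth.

A width-4 tree decomposition is:
Bags: B1 = {2, 3, 4, 6, 7}  B2 = {1, 2, 3, 4, 7}  B3 = {1, 2, 3, 5, 7}
Tree: B1–B2, B2–B3
The largest bag has 5 vertices, giving width 4; this decomposition certifies tw(G) ≤ 4. For the lower bound, the 5 vertices {1, 2, 3, 4, 7} are pairwise adjacent, and any tree decomposition puts a clique entirely inside one bag — forcing width ≥ 4. Combining the bounds, tw(G) = 4.

4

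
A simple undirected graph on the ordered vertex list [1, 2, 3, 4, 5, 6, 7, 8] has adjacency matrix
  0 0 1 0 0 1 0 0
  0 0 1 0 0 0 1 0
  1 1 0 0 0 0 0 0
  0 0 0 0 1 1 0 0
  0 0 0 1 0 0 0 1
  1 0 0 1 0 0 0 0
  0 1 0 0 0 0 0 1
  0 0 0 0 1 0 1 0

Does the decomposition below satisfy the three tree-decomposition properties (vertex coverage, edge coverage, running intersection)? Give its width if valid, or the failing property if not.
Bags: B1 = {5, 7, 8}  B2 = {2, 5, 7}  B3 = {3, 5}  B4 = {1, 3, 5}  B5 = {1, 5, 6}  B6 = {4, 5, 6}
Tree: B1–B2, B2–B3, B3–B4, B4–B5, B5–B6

A tree decomposition must satisfy three properties: every vertex lies in some bag; for every edge, both endpoints lie together in some bag; and for every vertex, the bags containing it form a connected subtree. Here edge (2,3) lies in no bag, so the decomposition is invalid.

No — edge (2,3) lies in no bag.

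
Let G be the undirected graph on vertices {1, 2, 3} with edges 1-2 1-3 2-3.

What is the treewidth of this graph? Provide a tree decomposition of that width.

Treewidth 2.
One optimal decomposition is:
Bags: B1 = {1, 2, 3}
Tree: (single bag)

With just one bag of size 3, the width is 3 − 1 = 2, so tw(G) ≤ 2. On the other hand G contains the 3-clique {1, 2, 3}. A clique must lie in a single bag of any decomposition, so no decomposition can have width below 2. The upper and lower bounds meet at 2, so that is the treewidth.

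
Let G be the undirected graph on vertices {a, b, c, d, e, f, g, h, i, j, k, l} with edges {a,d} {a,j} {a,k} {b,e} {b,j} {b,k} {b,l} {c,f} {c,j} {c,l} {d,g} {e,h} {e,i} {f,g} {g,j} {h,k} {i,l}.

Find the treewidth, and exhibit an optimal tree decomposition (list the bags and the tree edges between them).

Treewidth 3.
One optimal decomposition is:
Bags: B1 = {e, h, i, k}  B2 = {b, e, i, k}  B3 = {b, i, k, l}  B4 = {a, b, k, l}  B5 = {a, b, j, l}  B6 = {a, c, j, l}  B7 = {a, c, d, j}  B8 = {c, d, g, j}  B9 = {c, d, f, g}
Tree: B1–B2, B2–B3, B3–B4, B4–B5, B5–B6, B6–B7, B7–B8, B8–B9

Each bag holds 4 vertices, so the decomposition has width 3, which upper-bounds the treewidth. For the lower bound: the 4 vertex sets {e,h,i}, {k}, {b}, {a,c,j,l} are disjoint, each induces a connected subgraph, and every pair is joined by at least one edge of G. Contracting each set to a single vertex therefore yields K_{4} as a minor, and since treewidth is minor-monotone, tw(G) ≥ tw(K_{4}) = 3. Therefore the treewidth is 3.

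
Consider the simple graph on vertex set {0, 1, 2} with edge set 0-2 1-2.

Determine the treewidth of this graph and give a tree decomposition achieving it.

Treewidth 1.
Bags: B1 = {0, 2}  B2 = {1, 2}
Tree: B1–B2

Each bag holds 2 vertices, so the decomposition has width 1, which upper-bounds the treewidth. Any graph with an edge has treewidth ≥ 1, and G has the edge 0–2. Hence tw(G) = 1 exactly.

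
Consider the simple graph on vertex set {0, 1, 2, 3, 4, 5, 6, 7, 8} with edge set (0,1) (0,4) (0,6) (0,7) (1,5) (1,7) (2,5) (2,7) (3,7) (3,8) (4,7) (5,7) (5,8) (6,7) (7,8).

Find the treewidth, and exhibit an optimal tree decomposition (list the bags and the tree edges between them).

Treewidth 2.
One such decomposition:
Bags: B1 = {1, 5, 7}  B2 = {0, 1, 7}  B3 = {0, 6, 7}  B4 = {0, 4, 7}  B5 = {5, 7, 8}  B6 = {3, 7, 8}  B7 = {2, 5, 7}
Tree: B1–B2, B2–B3, B2–B4, B1–B5, B5–B6, B5–B7

Each bag holds 3 vertices, so the decomposition has width 2, which upper-bounds the treewidth. For the lower bound, the 3 vertices {0, 1, 7} are pairwise adjacent, and any tree decomposition puts a clique entirely inside one bag — forcing width ≥ 2. Therefore the treewidth is 2.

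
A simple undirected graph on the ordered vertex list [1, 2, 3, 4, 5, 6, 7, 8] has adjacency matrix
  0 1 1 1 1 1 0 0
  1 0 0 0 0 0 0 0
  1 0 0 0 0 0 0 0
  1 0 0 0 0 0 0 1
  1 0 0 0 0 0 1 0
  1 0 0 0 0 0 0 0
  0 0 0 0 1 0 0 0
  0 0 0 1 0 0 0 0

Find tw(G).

A width-1 tree decomposition is:
Bags: B1 = {1, 6}  B2 = {1, 5}  B3 = {1, 4}  B4 = {1, 3}  B5 = {5, 7}  B6 = {4, 8}  B7 = {1, 2}
Tree: B1–B2, B2–B3, B3–B4, B2–B5, B3–B6, B2–B7
Each bag holds 2 vertices, so the decomposition has width 1, which upper-bounds the treewidth. G has an edge, so its treewidth is at least 1. Therefore the treewidth is 1.

1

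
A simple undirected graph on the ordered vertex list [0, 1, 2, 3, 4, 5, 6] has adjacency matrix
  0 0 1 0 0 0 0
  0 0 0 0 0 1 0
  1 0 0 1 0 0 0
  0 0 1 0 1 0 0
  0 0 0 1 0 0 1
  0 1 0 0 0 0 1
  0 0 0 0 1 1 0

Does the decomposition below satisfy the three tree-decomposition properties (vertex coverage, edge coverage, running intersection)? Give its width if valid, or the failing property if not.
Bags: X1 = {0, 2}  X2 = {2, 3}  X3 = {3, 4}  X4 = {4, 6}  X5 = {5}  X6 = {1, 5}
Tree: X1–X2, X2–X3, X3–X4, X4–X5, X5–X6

No — edge (6,5) lies in no bag.

A tree decomposition must satisfy three properties: every vertex lies in some bag; for every edge, both endpoints lie together in some bag; and for every vertex, the bags containing it form a connected subtree. Here edge (6,5) lies in no bag, so the decomposition is invalid.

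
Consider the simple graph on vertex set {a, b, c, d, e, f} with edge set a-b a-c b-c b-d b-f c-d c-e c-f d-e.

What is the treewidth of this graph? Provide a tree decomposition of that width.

Treewidth 2.
One optimal decomposition is:
Bags: B1 = {b, c, d}  B2 = {a, b, c}  B3 = {b, c, f}  B4 = {c, d, e}
Tree: B1–B2, B1–B3, B1–B4

The largest bag has 3 vertices, giving width 2; this decomposition certifies tw(G) ≤ 2. Conversely, {c, d, e} is a clique of size 3, and the vertices of any clique must share a bag in every tree decomposition; so some bag has ≥ 3 vertices and tw(G) ≥ 2. The upper and lower bounds meet at 2, so that is the treewidth.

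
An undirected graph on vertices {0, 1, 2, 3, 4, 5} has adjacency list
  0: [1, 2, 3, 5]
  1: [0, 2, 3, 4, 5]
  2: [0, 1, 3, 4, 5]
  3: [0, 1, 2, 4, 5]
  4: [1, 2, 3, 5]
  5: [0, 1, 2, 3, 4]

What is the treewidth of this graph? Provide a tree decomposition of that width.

Treewidth 4.
One such decomposition:
Bags: B1 = {0, 1, 2, 3, 5}  B2 = {1, 2, 3, 4, 5}
Tree: B1–B2

The largest bag has 5 vertices, giving width 4; this decomposition certifies tw(G) ≤ 4. For the lower bound, the 5 vertices {0, 1, 2, 3, 5} are pairwise adjacent, and any tree decomposition puts a clique entirely inside one bag — forcing width ≥ 4. The upper and lower bounds meet at 4, so that is the treewidth.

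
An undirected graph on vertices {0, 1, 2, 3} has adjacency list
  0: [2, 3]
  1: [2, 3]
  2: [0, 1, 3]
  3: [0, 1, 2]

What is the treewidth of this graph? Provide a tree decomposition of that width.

The largest bag has 3 vertices, giving width 2; this decomposition certifies tw(G) ≤ 2. For the lower bound, the 3 vertices {0, 2, 3} are pairwise adjacent, and any tree decomposition puts a clique entirely inside one bag — forcing width ≥ 2. Combining the bounds, tw(G) = 2.

Treewidth 2.
One such decomposition:
Bags: B1 = {0, 2, 3}  B2 = {1, 2, 3}
Tree: B1–B2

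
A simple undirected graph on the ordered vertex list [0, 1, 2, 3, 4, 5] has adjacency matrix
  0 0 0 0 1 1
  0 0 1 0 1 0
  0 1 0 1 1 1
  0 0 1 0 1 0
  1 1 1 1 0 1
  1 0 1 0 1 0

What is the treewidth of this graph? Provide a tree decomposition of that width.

Each bag holds 3 vertices, so the decomposition has width 2, which upper-bounds the treewidth. On the other hand G contains the 3-clique {0, 4, 5}. A clique must lie in a single bag of any decomposition, so no decomposition can have width below 2. Therefore the treewidth is 2.

Treewidth 2.
Bags: B1 = {1, 2, 4}  B2 = {2, 3, 4}  B3 = {2, 4, 5}  B4 = {0, 4, 5}
Tree: B1–B2, B1–B3, B3–B4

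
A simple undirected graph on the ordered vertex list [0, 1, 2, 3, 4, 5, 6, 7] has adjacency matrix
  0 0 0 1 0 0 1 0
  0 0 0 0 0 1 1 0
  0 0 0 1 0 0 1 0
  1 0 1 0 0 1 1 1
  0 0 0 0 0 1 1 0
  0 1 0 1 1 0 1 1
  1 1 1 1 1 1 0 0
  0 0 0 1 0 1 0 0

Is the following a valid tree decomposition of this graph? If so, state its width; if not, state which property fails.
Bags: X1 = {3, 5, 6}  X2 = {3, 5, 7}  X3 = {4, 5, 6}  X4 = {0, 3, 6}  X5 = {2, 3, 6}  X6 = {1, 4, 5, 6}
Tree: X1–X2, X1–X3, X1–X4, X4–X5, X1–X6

No — bags containing vertex 4 are not connected in the tree.

A tree decomposition must satisfy three properties: every vertex lies in some bag; for every edge, both endpoints lie together in some bag; and for every vertex, the bags containing it form a connected subtree. Here bags containing vertex 4 are not connected in the tree, so the decomposition is invalid.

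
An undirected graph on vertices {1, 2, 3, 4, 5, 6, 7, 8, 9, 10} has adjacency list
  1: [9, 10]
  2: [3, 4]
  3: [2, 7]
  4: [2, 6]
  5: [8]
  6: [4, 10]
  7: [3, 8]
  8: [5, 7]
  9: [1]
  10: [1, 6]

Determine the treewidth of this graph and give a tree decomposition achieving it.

Treewidth 1.
One optimal decomposition is:
Bags: B1 = {1, 9}  B2 = {1, 10}  B3 = {6, 10}  B4 = {4, 6}  B5 = {2, 4}  B6 = {2, 3}  B7 = {3, 7}  B8 = {7, 8}  B9 = {5, 8}
Tree: B1–B2, B2–B3, B3–B4, B4–B5, B5–B6, B6–B7, B7–B8, B8–B9

The largest bag has 2 vertices, giving width 1; this decomposition certifies tw(G) ≤ 1. Any graph with an edge has treewidth ≥ 1, and G has the edge 9–1. Hence tw(G) = 1 exactly.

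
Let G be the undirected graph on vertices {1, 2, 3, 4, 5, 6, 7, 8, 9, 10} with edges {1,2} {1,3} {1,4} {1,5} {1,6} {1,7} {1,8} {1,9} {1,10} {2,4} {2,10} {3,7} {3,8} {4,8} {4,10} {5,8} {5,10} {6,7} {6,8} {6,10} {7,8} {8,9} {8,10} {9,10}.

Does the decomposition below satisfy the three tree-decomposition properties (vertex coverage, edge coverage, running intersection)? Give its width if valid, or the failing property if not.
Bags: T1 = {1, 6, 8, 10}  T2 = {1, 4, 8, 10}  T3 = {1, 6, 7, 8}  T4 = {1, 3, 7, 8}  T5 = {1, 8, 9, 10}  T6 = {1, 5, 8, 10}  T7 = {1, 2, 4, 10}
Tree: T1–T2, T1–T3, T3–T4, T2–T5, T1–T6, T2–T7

Yes; width 3.

Every vertex of G appears in some bag (union = {1, 2, 3, 4, 5, 6, 7, 8, 9, 10}); every edge is covered by a bag; and for each vertex v the set of bags containing v is connected in the bag tree. The decomposition is therefore valid. The largest bag has 4 vertices, so the width is 3.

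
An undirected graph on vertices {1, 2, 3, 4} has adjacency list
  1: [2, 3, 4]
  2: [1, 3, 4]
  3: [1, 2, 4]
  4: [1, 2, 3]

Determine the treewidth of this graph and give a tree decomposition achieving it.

Treewidth 3.
Bags: B1 = {1, 2, 3, 4}
Tree: (single bag)

A single bag containing all 4 vertices is trivially a valid decomposition of width 3. For the lower bound, the 4 vertices {1, 2, 3, 4} are pairwise adjacent, and any tree decomposition puts a clique entirely inside one bag — forcing width ≥ 3. The upper and lower bounds meet at 3, so that is the treewidth.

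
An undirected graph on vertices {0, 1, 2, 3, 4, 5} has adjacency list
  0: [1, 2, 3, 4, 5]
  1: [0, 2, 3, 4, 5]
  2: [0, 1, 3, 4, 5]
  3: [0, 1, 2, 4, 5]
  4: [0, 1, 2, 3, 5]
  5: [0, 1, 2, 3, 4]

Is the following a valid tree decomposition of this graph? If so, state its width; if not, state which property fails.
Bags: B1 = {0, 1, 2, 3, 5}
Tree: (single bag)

No — vertex 4 appears in no bag.

A tree decomposition must satisfy three properties: every vertex lies in some bag; for every edge, both endpoints lie together in some bag; and for every vertex, the bags containing it form a connected subtree. Here vertex 4 appears in no bag, so the decomposition is invalid.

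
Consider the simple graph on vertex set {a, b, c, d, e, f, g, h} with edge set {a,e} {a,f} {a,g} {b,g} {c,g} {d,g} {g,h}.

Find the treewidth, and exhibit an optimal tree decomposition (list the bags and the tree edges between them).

The largest bag has 2 vertices, giving width 1; this decomposition certifies tw(G) ≤ 1. G has an edge, so its treewidth is at least 1. Hence tw(G) = 1 exactly.

Treewidth 1.
One optimal decomposition is:
Bags: B1 = {d, g}  B2 = {g, h}  B3 = {b, g}  B4 = {c, g}  B5 = {a, g}  B6 = {a, f}  B7 = {a, e}
Tree: B1–B2, B2–B3, B3–B4, B1–B5, B5–B6, B6–B7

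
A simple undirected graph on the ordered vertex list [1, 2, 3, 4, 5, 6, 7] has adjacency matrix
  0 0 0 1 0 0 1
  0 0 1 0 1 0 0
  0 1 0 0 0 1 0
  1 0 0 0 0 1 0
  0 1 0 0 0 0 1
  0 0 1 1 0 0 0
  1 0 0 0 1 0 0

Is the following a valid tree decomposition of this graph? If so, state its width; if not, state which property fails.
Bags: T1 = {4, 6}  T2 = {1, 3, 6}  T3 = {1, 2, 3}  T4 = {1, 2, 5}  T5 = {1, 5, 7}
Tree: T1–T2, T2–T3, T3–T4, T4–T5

A tree decomposition must satisfy three properties: every vertex lies in some bag; for every edge, both endpoints lie together in some bag; and for every vertex, the bags containing it form a connected subtree. Here edge (1,4) lies in no bag, so the decomposition is invalid.

No — edge (1,4) lies in no bag.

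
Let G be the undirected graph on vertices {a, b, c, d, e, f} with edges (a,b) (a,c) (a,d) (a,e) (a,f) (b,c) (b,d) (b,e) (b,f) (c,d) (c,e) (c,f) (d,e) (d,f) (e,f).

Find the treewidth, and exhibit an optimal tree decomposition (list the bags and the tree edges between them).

A single bag containing all 6 vertices is trivially a valid decomposition of width 5. For the lower bound, the 6 vertices {a, b, c, d, e, f} are pairwise adjacent, and any tree decomposition puts a clique entirely inside one bag — forcing width ≥ 5. Therefore the treewidth is 5.

Treewidth 5.
Bags: B1 = {a, b, c, d, e, f}
Tree: (single bag)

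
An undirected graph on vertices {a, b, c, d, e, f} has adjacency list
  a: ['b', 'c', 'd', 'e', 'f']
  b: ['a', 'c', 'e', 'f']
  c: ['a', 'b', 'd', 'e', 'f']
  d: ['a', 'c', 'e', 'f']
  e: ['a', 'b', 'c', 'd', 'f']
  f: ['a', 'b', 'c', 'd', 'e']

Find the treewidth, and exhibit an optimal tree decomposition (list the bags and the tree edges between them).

Treewidth 4.
One optimal decomposition is:
Bags: B1 = {a, b, c, e, f}  B2 = {a, c, d, e, f}
Tree: B1–B2

Every bag has size at most 5, so the width is 5 − 1 = 4 and tw(G) ≤ 4. For the lower bound, the 5 vertices {a, c, d, e, f} are pairwise adjacent, and any tree decomposition puts a clique entirely inside one bag — forcing width ≥ 4. Therefore the treewidth is 4.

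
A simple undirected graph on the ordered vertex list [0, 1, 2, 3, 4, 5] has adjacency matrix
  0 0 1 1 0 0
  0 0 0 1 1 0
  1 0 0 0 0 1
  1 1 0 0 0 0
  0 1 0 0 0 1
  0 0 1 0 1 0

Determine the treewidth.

2

A width-2 tree decomposition is:
Bags: B1 = {1, 4, 5}  B2 = {1, 3, 5}  B3 = {0, 3, 5}  B4 = {0, 2, 5}
Tree: B1–B2, B2–B3, B3–B4
Every bag has size at most 3, so the width is 3 − 1 = 2 and tw(G) ≤ 2. For the lower bound, G contains the cycle 5–4–1–3–0–2–5, so G is not a forest; only forests have treewidth ≤ 1, hence tw(G) ≥ 2. Combining the bounds, tw(G) = 2.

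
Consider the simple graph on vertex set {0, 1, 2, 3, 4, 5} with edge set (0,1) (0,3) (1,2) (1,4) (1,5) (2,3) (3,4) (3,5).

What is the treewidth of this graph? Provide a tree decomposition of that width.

The largest bag has 3 vertices, giving width 2; this decomposition certifies tw(G) ≤ 2. Since 1–5–3–2–1 is a cycle in G, G is not acyclic. Forests are exactly the graphs of treewidth ≤ 1, so tw(G) ≥ 2. Hence tw(G) = 2 exactly.

Treewidth 2.
One optimal decomposition is:
Bags: B1 = {1, 3, 5}  B2 = {1, 2, 3}  B3 = {0, 1, 3}  B4 = {1, 3, 4}
Tree: B1–B2, B2–B3, B3–B4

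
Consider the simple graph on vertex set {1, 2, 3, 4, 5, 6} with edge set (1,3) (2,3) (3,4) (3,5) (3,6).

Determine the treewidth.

A width-1 tree decomposition is:
Bags: B1 = {2, 3}  B2 = {3, 5}  B3 = {1, 3}  B4 = {3, 4}  B5 = {3, 6}
Tree: B1–B2, B1–B3, B2–B4, B1–B5
Every bag has size at most 2, so the width is 2 − 1 = 1 and tw(G) ≤ 1. Since G has at least one edge (e.g. 3–2), it is not an edgeless graph, so tw(G) ≥ 1. Hence tw(G) = 1 exactly.

1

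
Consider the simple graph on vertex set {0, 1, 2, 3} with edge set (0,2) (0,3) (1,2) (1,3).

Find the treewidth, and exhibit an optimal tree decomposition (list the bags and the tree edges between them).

Treewidth 2.
One optimal decomposition is:
Bags: B1 = {0, 2, 3}  B2 = {1, 2, 3}
Tree: B1–B2

Every bag has size at most 3, so the width is 3 − 1 = 2 and tw(G) ≤ 2. Since 2–0–3–1–2 is a cycle in G, G is not acyclic. Forests are exactly the graphs of treewidth ≤ 1, so tw(G) ≥ 2. Hence tw(G) = 2 exactly.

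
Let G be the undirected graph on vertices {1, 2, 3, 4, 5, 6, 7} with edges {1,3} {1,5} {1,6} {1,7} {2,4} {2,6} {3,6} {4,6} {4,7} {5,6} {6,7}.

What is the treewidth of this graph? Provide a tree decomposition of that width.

Each bag holds 3 vertices, so the decomposition has width 2, which upper-bounds the treewidth. On the other hand G contains the 3-clique {1, 3, 6}. A clique must lie in a single bag of any decomposition, so no decomposition can have width below 2. Combining the bounds, tw(G) = 2.

Treewidth 2.
One such decomposition:
Bags: B1 = {1, 5, 6}  B2 = {1, 6, 7}  B3 = {1, 3, 6}  B4 = {4, 6, 7}  B5 = {2, 4, 6}
Tree: B1–B2, B1–B3, B2–B4, B4–B5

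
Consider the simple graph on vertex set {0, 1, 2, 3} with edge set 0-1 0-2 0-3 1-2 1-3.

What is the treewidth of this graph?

2

A width-2 tree decomposition is:
Bags: B1 = {0, 1, 3}  B2 = {0, 1, 2}
Tree: B1–B2
Every bag has size at most 3, so the width is 3 − 1 = 2 and tw(G) ≤ 2. For the lower bound, the 3 vertices {0, 1, 2} are pairwise adjacent, and any tree decomposition puts a clique entirely inside one bag — forcing width ≥ 2. Combining the bounds, tw(G) = 2.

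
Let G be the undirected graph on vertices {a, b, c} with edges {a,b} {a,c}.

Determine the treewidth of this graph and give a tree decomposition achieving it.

Treewidth 1.
One such decomposition:
Bags: B1 = {a, c}  B2 = {a, b}
Tree: B1–B2

Each bag holds 2 vertices, so the decomposition has width 1, which upper-bounds the treewidth. Any graph with an edge has treewidth ≥ 1, and G has the edge c–a. Therefore the treewidth is 1.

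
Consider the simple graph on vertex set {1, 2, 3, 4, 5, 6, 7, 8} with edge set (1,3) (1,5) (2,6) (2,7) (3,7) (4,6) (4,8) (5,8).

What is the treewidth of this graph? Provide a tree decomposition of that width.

Treewidth 2.
One optimal decomposition is:
Bags: B1 = {4, 6, 8}  B2 = {5, 6, 8}  B3 = {1, 5, 6}  B4 = {1, 3, 6}  B5 = {3, 6, 7}  B6 = {2, 6, 7}
Tree: B1–B2, B2–B3, B3–B4, B4–B5, B5–B6

Each bag holds 3 vertices, so the decomposition has width 2, which upper-bounds the treewidth. The edges 6–4–8–5–1–3–7–2–6 form a cycle, so G is not a tree and its treewidth is at least 2. The upper and lower bounds meet at 2, so that is the treewidth.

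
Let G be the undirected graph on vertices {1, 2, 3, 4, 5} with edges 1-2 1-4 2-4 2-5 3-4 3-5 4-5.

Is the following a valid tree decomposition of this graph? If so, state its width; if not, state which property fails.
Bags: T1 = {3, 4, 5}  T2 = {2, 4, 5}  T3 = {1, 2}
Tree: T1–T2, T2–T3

No — edge (4,1) lies in no bag.

A tree decomposition must satisfy three properties: every vertex lies in some bag; for every edge, both endpoints lie together in some bag; and for every vertex, the bags containing it form a connected subtree. Here edge (4,1) lies in no bag, so the decomposition is invalid.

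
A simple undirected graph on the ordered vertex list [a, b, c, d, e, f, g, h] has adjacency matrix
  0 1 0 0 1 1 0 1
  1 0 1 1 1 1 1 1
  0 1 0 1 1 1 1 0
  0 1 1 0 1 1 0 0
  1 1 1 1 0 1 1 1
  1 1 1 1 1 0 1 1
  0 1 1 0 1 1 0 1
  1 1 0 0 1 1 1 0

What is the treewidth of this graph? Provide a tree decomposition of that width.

Treewidth 4.
Bags: B1 = {a, b, e, f, h}  B2 = {b, e, f, g, h}  B3 = {b, c, e, f, g}  B4 = {b, c, d, e, f}
Tree: B1–B2, B2–B3, B3–B4

The largest bag has 5 vertices, giving width 4; this decomposition certifies tw(G) ≤ 4. On the other hand G contains the 5-clique {b, c, d, e, f}. A clique must lie in a single bag of any decomposition, so no decomposition can have width below 4. Therefore the treewidth is 4.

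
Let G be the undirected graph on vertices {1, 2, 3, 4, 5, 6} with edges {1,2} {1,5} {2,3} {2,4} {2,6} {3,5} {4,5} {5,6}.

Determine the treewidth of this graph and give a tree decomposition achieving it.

Treewidth 2.
Bags: B1 = {1, 2, 5}  B2 = {2, 4, 5}  B3 = {2, 5, 6}  B4 = {2, 3, 5}
Tree: B1–B2, B2–B3, B3–B4

Each bag holds 3 vertices, so the decomposition has width 2, which upper-bounds the treewidth. The edges 5–1–2–4–5 form a cycle, so G is not a tree and its treewidth is at least 2. Hence tw(G) = 2 exactly.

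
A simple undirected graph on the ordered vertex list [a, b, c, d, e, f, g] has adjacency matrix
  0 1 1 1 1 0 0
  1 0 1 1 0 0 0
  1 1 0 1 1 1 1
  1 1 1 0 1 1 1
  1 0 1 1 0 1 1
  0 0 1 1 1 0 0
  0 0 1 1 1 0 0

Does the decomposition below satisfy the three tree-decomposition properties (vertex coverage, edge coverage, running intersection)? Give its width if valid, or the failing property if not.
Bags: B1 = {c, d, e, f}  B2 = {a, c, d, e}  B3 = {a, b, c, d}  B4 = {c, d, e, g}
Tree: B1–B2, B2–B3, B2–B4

Yes; width 3.

Checking the three conditions: (i) the bags cover all of {a, b, c, d, e, f, g}; (ii) for each edge, some bag contains both endpoints; (iii) the bags containing any fixed vertex form a subtree. All hold, so the decomposition is valid with width 4 − 1 = 3.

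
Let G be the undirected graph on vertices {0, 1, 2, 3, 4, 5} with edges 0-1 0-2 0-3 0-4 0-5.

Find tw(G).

A width-1 tree decomposition is:
Bags: B1 = {0, 1}  B2 = {0, 3}  B3 = {0, 2}  B4 = {0, 5}  B5 = {0, 4}
Tree: B1–B2, B1–B3, B2–B4, B1–B5
Each bag holds 2 vertices, so the decomposition has width 1, which upper-bounds the treewidth. Any graph with an edge has treewidth ≥ 1, and G has the edge 1–0. Combining the bounds, tw(G) = 1.

1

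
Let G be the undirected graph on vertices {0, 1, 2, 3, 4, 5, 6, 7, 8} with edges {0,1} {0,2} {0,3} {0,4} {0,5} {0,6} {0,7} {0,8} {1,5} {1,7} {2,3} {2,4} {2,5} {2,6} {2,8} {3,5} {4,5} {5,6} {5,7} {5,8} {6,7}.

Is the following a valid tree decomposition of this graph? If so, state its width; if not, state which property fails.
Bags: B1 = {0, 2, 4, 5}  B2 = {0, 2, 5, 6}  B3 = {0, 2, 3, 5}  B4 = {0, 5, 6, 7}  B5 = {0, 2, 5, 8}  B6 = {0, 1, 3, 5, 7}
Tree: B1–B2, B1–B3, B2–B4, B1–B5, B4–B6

A tree decomposition must satisfy three properties: every vertex lies in some bag; for every edge, both endpoints lie together in some bag; and for every vertex, the bags containing it form a connected subtree. Here bags containing vertex 3 are not connected in the tree, so the decomposition is invalid.

No — bags containing vertex 3 are not connected in the tree.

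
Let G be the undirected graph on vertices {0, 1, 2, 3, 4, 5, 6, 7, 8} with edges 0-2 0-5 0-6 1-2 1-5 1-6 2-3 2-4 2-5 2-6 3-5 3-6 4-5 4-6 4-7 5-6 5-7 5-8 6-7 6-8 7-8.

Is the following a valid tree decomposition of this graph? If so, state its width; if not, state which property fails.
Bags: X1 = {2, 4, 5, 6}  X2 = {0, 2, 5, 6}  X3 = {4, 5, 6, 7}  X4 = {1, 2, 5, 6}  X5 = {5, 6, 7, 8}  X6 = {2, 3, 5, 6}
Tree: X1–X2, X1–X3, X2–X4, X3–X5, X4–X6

Yes; width 3.

Checking the three conditions: (i) the bags cover all of {0, 1, 2, 3, 4, 5, 6, 7, 8}; (ii) for each edge, some bag contains both endpoints; (iii) the bags containing any fixed vertex form a subtree. All hold, so the decomposition is valid with width 4 − 1 = 3.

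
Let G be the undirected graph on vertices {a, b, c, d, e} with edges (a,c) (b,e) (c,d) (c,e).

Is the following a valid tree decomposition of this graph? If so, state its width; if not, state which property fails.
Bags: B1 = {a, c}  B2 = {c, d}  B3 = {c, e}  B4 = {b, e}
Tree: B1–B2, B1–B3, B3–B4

Yes; width 1.

Vertex coverage: the bags together contain {a, b, c, d, e}, the full vertex set. Edge coverage: each edge of G has both endpoints in at least one bag. Running intersection: for every vertex, the bags containing it form a connected subtree. All three properties hold, so this is a valid tree decomposition of width max|bag| − 1 = 1, and hence tw(G) ≤ 1.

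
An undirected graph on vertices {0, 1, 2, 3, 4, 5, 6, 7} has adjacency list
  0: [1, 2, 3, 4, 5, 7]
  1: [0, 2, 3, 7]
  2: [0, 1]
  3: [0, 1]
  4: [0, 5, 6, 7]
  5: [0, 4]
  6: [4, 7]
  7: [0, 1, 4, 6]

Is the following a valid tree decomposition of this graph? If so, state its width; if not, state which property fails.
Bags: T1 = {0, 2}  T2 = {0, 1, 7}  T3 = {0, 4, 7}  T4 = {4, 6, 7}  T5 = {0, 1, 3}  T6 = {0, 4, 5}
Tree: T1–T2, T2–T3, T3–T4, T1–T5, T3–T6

No — edge (1,2) lies in no bag.

A tree decomposition must satisfy three properties: every vertex lies in some bag; for every edge, both endpoints lie together in some bag; and for every vertex, the bags containing it form a connected subtree. Here edge (1,2) lies in no bag, so the decomposition is invalid.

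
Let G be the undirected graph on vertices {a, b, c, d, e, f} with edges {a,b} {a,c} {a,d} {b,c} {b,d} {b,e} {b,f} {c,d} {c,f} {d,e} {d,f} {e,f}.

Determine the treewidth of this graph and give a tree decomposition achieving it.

Every bag has size at most 4, so the width is 4 − 1 = 3 and tw(G) ≤ 3. Conversely, {b, d, e, f} is a clique of size 4, and the vertices of any clique must share a bag in every tree decomposition; so some bag has ≥ 4 vertices and tw(G) ≥ 3. Hence tw(G) = 3 exactly.

Treewidth 3.
One optimal decomposition is:
Bags: B1 = {b, d, e, f}  B2 = {b, c, d, f}  B3 = {a, b, c, d}
Tree: B1–B2, B2–B3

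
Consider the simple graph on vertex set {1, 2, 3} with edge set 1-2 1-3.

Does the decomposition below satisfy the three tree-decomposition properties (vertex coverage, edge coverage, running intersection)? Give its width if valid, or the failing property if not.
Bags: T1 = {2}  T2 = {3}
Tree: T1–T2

A tree decomposition must satisfy three properties: every vertex lies in some bag; for every edge, both endpoints lie together in some bag; and for every vertex, the bags containing it form a connected subtree. Here vertex 1 appears in no bag, so the decomposition is invalid.

No — vertex 1 appears in no bag.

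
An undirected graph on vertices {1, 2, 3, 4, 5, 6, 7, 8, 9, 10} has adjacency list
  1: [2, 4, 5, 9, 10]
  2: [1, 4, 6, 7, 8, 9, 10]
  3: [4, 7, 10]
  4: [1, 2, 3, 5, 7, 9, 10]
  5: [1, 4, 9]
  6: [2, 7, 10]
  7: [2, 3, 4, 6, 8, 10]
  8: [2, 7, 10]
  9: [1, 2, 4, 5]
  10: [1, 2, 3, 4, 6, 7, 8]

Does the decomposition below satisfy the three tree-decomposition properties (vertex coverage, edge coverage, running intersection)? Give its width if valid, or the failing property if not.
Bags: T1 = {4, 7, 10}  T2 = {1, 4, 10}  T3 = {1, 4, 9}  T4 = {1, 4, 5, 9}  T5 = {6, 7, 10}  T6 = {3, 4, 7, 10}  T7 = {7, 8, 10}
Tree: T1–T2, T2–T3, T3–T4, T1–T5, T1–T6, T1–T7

A tree decomposition must satisfy three properties: every vertex lies in some bag; for every edge, both endpoints lie together in some bag; and for every vertex, the bags containing it form a connected subtree. Here vertex 2 appears in no bag, so the decomposition is invalid.

No — vertex 2 appears in no bag.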